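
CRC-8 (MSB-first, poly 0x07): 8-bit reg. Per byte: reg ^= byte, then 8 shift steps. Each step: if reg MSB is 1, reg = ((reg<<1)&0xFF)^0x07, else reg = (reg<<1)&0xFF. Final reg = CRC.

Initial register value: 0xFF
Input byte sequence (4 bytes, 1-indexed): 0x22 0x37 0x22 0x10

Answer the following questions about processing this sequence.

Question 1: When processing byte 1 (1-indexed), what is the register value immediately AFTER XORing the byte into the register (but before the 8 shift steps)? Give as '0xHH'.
Answer: 0xDD

Derivation:
Register before byte 1: 0xFF
Byte 1: 0x22
0xFF XOR 0x22 = 0xDD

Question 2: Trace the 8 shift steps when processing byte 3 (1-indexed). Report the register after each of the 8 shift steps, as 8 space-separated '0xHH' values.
After byte 1 (0x22): reg=0x1D
After byte 2 (0x37): reg=0xD6
Register before byte 3: 0xD6
After XOR with byte 0x22: 0xF4

Answer: 0xEF 0xD9 0xB5 0x6D 0xDA 0xB3 0x61 0xC2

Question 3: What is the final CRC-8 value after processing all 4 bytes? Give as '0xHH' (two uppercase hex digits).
Answer: 0x30

Derivation:
After byte 1 (0x22): reg=0x1D
After byte 2 (0x37): reg=0xD6
After byte 3 (0x22): reg=0xC2
After byte 4 (0x10): reg=0x30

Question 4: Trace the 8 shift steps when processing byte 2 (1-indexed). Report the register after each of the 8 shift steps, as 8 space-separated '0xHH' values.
Answer: 0x54 0xA8 0x57 0xAE 0x5B 0xB6 0x6B 0xD6

Derivation:
After byte 1 (0x22): reg=0x1D
Register before byte 2: 0x1D
After XOR with byte 0x37: 0x2A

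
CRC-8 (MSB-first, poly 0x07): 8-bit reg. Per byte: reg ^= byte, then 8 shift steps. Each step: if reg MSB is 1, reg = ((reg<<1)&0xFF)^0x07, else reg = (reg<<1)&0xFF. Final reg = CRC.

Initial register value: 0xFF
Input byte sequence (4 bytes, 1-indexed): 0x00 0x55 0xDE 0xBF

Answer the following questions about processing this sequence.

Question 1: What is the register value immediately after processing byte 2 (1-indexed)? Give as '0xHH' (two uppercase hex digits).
Answer: 0x7B

Derivation:
After byte 1 (0x00): reg=0xF3
After byte 2 (0x55): reg=0x7B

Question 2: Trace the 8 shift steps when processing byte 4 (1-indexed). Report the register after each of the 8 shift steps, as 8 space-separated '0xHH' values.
Answer: 0x9D 0x3D 0x7A 0xF4 0xEF 0xD9 0xB5 0x6D

Derivation:
After byte 1 (0x00): reg=0xF3
After byte 2 (0x55): reg=0x7B
After byte 3 (0xDE): reg=0x72
Register before byte 4: 0x72
After XOR with byte 0xBF: 0xCD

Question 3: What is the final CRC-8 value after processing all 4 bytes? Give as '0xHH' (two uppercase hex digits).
After byte 1 (0x00): reg=0xF3
After byte 2 (0x55): reg=0x7B
After byte 3 (0xDE): reg=0x72
After byte 4 (0xBF): reg=0x6D

Answer: 0x6D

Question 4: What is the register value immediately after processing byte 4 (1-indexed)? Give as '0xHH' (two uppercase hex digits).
After byte 1 (0x00): reg=0xF3
After byte 2 (0x55): reg=0x7B
After byte 3 (0xDE): reg=0x72
After byte 4 (0xBF): reg=0x6D

Answer: 0x6D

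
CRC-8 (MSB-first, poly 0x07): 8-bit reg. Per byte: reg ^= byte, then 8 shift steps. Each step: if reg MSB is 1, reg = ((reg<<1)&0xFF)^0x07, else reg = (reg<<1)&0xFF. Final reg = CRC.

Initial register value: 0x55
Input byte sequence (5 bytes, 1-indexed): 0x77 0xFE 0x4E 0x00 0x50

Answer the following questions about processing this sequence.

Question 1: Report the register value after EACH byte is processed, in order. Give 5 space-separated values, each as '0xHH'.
0xEE 0x70 0xBA 0x2F 0x7A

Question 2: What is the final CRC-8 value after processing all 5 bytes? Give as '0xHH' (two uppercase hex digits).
After byte 1 (0x77): reg=0xEE
After byte 2 (0xFE): reg=0x70
After byte 3 (0x4E): reg=0xBA
After byte 4 (0x00): reg=0x2F
After byte 5 (0x50): reg=0x7A

Answer: 0x7A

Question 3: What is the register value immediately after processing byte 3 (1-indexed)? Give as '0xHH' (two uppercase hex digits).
Answer: 0xBA

Derivation:
After byte 1 (0x77): reg=0xEE
After byte 2 (0xFE): reg=0x70
After byte 3 (0x4E): reg=0xBA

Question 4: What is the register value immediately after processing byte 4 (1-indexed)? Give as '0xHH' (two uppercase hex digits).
After byte 1 (0x77): reg=0xEE
After byte 2 (0xFE): reg=0x70
After byte 3 (0x4E): reg=0xBA
After byte 4 (0x00): reg=0x2F

Answer: 0x2F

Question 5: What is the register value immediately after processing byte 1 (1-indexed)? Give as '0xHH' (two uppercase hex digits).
Answer: 0xEE

Derivation:
After byte 1 (0x77): reg=0xEE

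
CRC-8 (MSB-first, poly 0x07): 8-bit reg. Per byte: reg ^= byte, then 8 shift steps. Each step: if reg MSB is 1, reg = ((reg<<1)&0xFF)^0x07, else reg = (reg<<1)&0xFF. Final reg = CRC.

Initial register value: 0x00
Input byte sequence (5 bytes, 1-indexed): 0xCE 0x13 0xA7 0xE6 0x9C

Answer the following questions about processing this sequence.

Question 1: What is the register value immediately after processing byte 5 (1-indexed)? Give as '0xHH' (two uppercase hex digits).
Answer: 0xEE

Derivation:
After byte 1 (0xCE): reg=0x64
After byte 2 (0x13): reg=0x42
After byte 3 (0xA7): reg=0xB5
After byte 4 (0xE6): reg=0xBE
After byte 5 (0x9C): reg=0xEE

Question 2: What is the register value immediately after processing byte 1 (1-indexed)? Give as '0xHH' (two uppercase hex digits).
Answer: 0x64

Derivation:
After byte 1 (0xCE): reg=0x64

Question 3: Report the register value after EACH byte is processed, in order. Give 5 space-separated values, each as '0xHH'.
0x64 0x42 0xB5 0xBE 0xEE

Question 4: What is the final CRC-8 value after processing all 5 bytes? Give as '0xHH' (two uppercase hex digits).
After byte 1 (0xCE): reg=0x64
After byte 2 (0x13): reg=0x42
After byte 3 (0xA7): reg=0xB5
After byte 4 (0xE6): reg=0xBE
After byte 5 (0x9C): reg=0xEE

Answer: 0xEE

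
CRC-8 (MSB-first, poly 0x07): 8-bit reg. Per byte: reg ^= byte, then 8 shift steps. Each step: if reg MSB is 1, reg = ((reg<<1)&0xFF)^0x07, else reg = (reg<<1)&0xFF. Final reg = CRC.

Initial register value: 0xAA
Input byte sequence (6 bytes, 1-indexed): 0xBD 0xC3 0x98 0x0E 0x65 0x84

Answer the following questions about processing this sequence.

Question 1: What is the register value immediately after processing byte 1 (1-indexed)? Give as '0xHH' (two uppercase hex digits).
Answer: 0x65

Derivation:
After byte 1 (0xBD): reg=0x65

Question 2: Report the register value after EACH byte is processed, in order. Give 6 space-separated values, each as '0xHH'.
0x65 0x7B 0xA7 0x56 0x99 0x53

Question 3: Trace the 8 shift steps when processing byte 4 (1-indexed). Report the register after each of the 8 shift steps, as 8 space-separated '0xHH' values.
Answer: 0x55 0xAA 0x53 0xA6 0x4B 0x96 0x2B 0x56

Derivation:
After byte 1 (0xBD): reg=0x65
After byte 2 (0xC3): reg=0x7B
After byte 3 (0x98): reg=0xA7
Register before byte 4: 0xA7
After XOR with byte 0x0E: 0xA9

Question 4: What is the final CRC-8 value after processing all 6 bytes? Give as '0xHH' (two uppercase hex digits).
After byte 1 (0xBD): reg=0x65
After byte 2 (0xC3): reg=0x7B
After byte 3 (0x98): reg=0xA7
After byte 4 (0x0E): reg=0x56
After byte 5 (0x65): reg=0x99
After byte 6 (0x84): reg=0x53

Answer: 0x53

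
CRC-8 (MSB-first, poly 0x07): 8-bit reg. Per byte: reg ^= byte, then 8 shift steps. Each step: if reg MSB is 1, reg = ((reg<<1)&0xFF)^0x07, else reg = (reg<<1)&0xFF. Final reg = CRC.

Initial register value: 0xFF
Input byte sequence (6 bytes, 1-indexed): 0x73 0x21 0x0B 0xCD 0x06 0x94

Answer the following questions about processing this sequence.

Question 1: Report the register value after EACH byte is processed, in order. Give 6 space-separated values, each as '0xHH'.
0xAD 0xAD 0x7B 0x0B 0x23 0x0C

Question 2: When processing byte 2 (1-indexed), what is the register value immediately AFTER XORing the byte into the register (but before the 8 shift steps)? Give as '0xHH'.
Answer: 0x8C

Derivation:
Register before byte 2: 0xAD
Byte 2: 0x21
0xAD XOR 0x21 = 0x8C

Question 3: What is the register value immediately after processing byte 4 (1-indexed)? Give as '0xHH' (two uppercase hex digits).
Answer: 0x0B

Derivation:
After byte 1 (0x73): reg=0xAD
After byte 2 (0x21): reg=0xAD
After byte 3 (0x0B): reg=0x7B
After byte 4 (0xCD): reg=0x0B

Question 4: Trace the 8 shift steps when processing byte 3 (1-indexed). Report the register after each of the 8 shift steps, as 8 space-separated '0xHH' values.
After byte 1 (0x73): reg=0xAD
After byte 2 (0x21): reg=0xAD
Register before byte 3: 0xAD
After XOR with byte 0x0B: 0xA6

Answer: 0x4B 0x96 0x2B 0x56 0xAC 0x5F 0xBE 0x7B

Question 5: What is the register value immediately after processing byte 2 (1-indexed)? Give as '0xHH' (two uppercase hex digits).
Answer: 0xAD

Derivation:
After byte 1 (0x73): reg=0xAD
After byte 2 (0x21): reg=0xAD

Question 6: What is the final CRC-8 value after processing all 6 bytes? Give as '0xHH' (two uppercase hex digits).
Answer: 0x0C

Derivation:
After byte 1 (0x73): reg=0xAD
After byte 2 (0x21): reg=0xAD
After byte 3 (0x0B): reg=0x7B
After byte 4 (0xCD): reg=0x0B
After byte 5 (0x06): reg=0x23
After byte 6 (0x94): reg=0x0C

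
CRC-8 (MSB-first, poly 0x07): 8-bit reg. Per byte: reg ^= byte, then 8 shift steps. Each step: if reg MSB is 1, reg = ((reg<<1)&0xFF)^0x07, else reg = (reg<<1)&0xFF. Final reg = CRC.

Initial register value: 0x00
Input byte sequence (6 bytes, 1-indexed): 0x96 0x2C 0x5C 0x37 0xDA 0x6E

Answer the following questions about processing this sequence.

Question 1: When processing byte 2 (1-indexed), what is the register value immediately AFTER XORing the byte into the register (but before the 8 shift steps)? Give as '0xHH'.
Answer: 0xC7

Derivation:
Register before byte 2: 0xEB
Byte 2: 0x2C
0xEB XOR 0x2C = 0xC7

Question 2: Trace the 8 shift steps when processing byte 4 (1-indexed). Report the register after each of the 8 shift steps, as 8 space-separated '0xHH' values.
Answer: 0x44 0x88 0x17 0x2E 0x5C 0xB8 0x77 0xEE

Derivation:
After byte 1 (0x96): reg=0xEB
After byte 2 (0x2C): reg=0x5B
After byte 3 (0x5C): reg=0x15
Register before byte 4: 0x15
After XOR with byte 0x37: 0x22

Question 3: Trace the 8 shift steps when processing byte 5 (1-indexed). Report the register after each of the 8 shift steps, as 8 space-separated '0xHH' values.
Answer: 0x68 0xD0 0xA7 0x49 0x92 0x23 0x46 0x8C

Derivation:
After byte 1 (0x96): reg=0xEB
After byte 2 (0x2C): reg=0x5B
After byte 3 (0x5C): reg=0x15
After byte 4 (0x37): reg=0xEE
Register before byte 5: 0xEE
After XOR with byte 0xDA: 0x34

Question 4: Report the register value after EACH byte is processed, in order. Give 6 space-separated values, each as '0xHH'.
0xEB 0x5B 0x15 0xEE 0x8C 0xA0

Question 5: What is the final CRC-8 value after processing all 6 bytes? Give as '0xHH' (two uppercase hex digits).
After byte 1 (0x96): reg=0xEB
After byte 2 (0x2C): reg=0x5B
After byte 3 (0x5C): reg=0x15
After byte 4 (0x37): reg=0xEE
After byte 5 (0xDA): reg=0x8C
After byte 6 (0x6E): reg=0xA0

Answer: 0xA0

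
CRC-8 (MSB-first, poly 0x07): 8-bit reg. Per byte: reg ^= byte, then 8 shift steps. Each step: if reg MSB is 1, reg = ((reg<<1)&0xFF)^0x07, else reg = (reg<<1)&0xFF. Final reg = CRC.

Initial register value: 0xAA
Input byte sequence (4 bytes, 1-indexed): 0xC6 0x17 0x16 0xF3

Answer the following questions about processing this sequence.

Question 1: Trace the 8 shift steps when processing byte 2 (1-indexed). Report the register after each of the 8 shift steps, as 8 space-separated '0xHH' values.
After byte 1 (0xC6): reg=0x03
Register before byte 2: 0x03
After XOR with byte 0x17: 0x14

Answer: 0x28 0x50 0xA0 0x47 0x8E 0x1B 0x36 0x6C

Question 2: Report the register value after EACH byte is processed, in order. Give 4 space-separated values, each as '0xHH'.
0x03 0x6C 0x61 0xF7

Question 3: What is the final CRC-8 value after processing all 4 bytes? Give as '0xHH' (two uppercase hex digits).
Answer: 0xF7

Derivation:
After byte 1 (0xC6): reg=0x03
After byte 2 (0x17): reg=0x6C
After byte 3 (0x16): reg=0x61
After byte 4 (0xF3): reg=0xF7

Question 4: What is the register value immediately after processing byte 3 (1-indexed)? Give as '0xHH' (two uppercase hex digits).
After byte 1 (0xC6): reg=0x03
After byte 2 (0x17): reg=0x6C
After byte 3 (0x16): reg=0x61

Answer: 0x61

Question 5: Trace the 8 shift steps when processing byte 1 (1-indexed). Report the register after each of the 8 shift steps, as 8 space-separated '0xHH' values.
Register before byte 1: 0xAA
After XOR with byte 0xC6: 0x6C

Answer: 0xD8 0xB7 0x69 0xD2 0xA3 0x41 0x82 0x03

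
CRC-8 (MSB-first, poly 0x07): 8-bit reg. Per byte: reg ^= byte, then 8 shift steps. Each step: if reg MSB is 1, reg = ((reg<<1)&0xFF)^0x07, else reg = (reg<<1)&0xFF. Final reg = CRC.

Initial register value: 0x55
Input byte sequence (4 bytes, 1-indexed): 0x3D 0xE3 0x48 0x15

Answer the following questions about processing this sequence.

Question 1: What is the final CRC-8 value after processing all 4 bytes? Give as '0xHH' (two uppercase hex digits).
Answer: 0x0E

Derivation:
After byte 1 (0x3D): reg=0x1F
After byte 2 (0xE3): reg=0xFA
After byte 3 (0x48): reg=0x17
After byte 4 (0x15): reg=0x0E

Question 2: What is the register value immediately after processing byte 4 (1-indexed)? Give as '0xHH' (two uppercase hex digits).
After byte 1 (0x3D): reg=0x1F
After byte 2 (0xE3): reg=0xFA
After byte 3 (0x48): reg=0x17
After byte 4 (0x15): reg=0x0E

Answer: 0x0E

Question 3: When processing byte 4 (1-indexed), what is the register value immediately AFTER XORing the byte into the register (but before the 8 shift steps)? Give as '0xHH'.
Answer: 0x02

Derivation:
Register before byte 4: 0x17
Byte 4: 0x15
0x17 XOR 0x15 = 0x02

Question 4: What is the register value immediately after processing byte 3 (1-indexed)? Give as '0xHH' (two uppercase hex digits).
Answer: 0x17

Derivation:
After byte 1 (0x3D): reg=0x1F
After byte 2 (0xE3): reg=0xFA
After byte 3 (0x48): reg=0x17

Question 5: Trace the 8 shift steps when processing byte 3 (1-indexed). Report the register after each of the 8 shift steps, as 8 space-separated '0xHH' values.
Answer: 0x63 0xC6 0x8B 0x11 0x22 0x44 0x88 0x17

Derivation:
After byte 1 (0x3D): reg=0x1F
After byte 2 (0xE3): reg=0xFA
Register before byte 3: 0xFA
After XOR with byte 0x48: 0xB2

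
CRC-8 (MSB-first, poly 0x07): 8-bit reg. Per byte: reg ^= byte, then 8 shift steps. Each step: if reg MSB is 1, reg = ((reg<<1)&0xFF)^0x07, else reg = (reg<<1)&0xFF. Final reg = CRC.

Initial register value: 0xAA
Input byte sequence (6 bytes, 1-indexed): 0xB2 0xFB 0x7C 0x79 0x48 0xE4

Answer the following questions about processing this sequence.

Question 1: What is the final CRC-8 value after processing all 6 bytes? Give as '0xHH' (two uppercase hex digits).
Answer: 0xA1

Derivation:
After byte 1 (0xB2): reg=0x48
After byte 2 (0xFB): reg=0x10
After byte 3 (0x7C): reg=0x03
After byte 4 (0x79): reg=0x61
After byte 5 (0x48): reg=0xDF
After byte 6 (0xE4): reg=0xA1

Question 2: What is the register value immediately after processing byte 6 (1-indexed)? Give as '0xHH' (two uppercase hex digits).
Answer: 0xA1

Derivation:
After byte 1 (0xB2): reg=0x48
After byte 2 (0xFB): reg=0x10
After byte 3 (0x7C): reg=0x03
After byte 4 (0x79): reg=0x61
After byte 5 (0x48): reg=0xDF
After byte 6 (0xE4): reg=0xA1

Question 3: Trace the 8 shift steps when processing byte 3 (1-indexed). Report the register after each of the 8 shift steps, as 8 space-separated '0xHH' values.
After byte 1 (0xB2): reg=0x48
After byte 2 (0xFB): reg=0x10
Register before byte 3: 0x10
After XOR with byte 0x7C: 0x6C

Answer: 0xD8 0xB7 0x69 0xD2 0xA3 0x41 0x82 0x03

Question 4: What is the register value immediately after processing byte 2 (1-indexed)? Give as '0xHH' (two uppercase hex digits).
Answer: 0x10

Derivation:
After byte 1 (0xB2): reg=0x48
After byte 2 (0xFB): reg=0x10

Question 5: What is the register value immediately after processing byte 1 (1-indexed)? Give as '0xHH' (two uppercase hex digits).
Answer: 0x48

Derivation:
After byte 1 (0xB2): reg=0x48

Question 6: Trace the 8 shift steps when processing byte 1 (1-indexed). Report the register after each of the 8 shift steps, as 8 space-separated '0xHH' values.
Answer: 0x30 0x60 0xC0 0x87 0x09 0x12 0x24 0x48

Derivation:
Register before byte 1: 0xAA
After XOR with byte 0xB2: 0x18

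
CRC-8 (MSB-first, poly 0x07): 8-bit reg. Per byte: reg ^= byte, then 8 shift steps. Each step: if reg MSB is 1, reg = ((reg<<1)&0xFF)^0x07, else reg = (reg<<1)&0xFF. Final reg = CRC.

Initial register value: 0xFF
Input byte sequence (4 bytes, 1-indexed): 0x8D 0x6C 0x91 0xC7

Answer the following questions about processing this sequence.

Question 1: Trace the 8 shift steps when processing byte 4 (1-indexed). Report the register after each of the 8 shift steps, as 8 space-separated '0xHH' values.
Answer: 0x05 0x0A 0x14 0x28 0x50 0xA0 0x47 0x8E

Derivation:
After byte 1 (0x8D): reg=0x59
After byte 2 (0x6C): reg=0x8B
After byte 3 (0x91): reg=0x46
Register before byte 4: 0x46
After XOR with byte 0xC7: 0x81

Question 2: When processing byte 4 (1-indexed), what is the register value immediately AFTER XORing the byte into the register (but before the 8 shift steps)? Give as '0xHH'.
Register before byte 4: 0x46
Byte 4: 0xC7
0x46 XOR 0xC7 = 0x81

Answer: 0x81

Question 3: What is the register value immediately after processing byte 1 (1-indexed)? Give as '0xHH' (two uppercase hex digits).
After byte 1 (0x8D): reg=0x59

Answer: 0x59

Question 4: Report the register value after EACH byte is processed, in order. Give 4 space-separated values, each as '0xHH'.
0x59 0x8B 0x46 0x8E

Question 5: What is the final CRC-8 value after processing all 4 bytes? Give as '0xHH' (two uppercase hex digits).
After byte 1 (0x8D): reg=0x59
After byte 2 (0x6C): reg=0x8B
After byte 3 (0x91): reg=0x46
After byte 4 (0xC7): reg=0x8E

Answer: 0x8E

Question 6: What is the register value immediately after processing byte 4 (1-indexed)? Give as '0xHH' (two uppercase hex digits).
Answer: 0x8E

Derivation:
After byte 1 (0x8D): reg=0x59
After byte 2 (0x6C): reg=0x8B
After byte 3 (0x91): reg=0x46
After byte 4 (0xC7): reg=0x8E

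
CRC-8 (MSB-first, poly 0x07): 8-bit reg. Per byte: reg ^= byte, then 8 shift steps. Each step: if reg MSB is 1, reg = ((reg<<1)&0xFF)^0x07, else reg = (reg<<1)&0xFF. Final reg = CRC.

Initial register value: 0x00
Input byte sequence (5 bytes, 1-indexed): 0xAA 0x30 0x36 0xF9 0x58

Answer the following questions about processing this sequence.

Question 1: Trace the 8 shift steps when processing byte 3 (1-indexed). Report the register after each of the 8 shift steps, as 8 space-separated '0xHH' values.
After byte 1 (0xAA): reg=0x5F
After byte 2 (0x30): reg=0x0A
Register before byte 3: 0x0A
After XOR with byte 0x36: 0x3C

Answer: 0x78 0xF0 0xE7 0xC9 0x95 0x2D 0x5A 0xB4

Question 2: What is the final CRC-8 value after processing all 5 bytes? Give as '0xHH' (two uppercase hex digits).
Answer: 0x3D

Derivation:
After byte 1 (0xAA): reg=0x5F
After byte 2 (0x30): reg=0x0A
After byte 3 (0x36): reg=0xB4
After byte 4 (0xF9): reg=0xE4
After byte 5 (0x58): reg=0x3D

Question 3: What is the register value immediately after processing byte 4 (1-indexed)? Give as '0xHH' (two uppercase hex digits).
After byte 1 (0xAA): reg=0x5F
After byte 2 (0x30): reg=0x0A
After byte 3 (0x36): reg=0xB4
After byte 4 (0xF9): reg=0xE4

Answer: 0xE4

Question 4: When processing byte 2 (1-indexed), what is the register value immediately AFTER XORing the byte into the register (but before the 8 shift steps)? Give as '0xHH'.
Answer: 0x6F

Derivation:
Register before byte 2: 0x5F
Byte 2: 0x30
0x5F XOR 0x30 = 0x6F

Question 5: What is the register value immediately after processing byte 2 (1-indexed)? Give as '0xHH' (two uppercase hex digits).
After byte 1 (0xAA): reg=0x5F
After byte 2 (0x30): reg=0x0A

Answer: 0x0A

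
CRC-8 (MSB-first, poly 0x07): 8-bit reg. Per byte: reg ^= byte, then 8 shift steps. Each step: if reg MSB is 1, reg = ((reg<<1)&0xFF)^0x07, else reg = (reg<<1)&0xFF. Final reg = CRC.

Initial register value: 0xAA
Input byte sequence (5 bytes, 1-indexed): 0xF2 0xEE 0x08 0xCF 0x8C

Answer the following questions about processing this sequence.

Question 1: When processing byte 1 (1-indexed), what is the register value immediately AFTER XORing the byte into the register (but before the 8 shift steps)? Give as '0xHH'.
Register before byte 1: 0xAA
Byte 1: 0xF2
0xAA XOR 0xF2 = 0x58

Answer: 0x58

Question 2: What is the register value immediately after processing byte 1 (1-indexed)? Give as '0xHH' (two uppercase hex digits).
Answer: 0x8F

Derivation:
After byte 1 (0xF2): reg=0x8F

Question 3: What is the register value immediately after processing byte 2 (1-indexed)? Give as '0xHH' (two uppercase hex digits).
Answer: 0x20

Derivation:
After byte 1 (0xF2): reg=0x8F
After byte 2 (0xEE): reg=0x20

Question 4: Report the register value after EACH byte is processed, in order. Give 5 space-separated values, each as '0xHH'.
0x8F 0x20 0xD8 0x65 0x91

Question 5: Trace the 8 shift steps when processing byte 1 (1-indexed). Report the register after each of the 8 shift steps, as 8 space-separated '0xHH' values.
Answer: 0xB0 0x67 0xCE 0x9B 0x31 0x62 0xC4 0x8F

Derivation:
Register before byte 1: 0xAA
After XOR with byte 0xF2: 0x58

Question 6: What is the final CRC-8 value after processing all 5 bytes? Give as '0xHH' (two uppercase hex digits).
After byte 1 (0xF2): reg=0x8F
After byte 2 (0xEE): reg=0x20
After byte 3 (0x08): reg=0xD8
After byte 4 (0xCF): reg=0x65
After byte 5 (0x8C): reg=0x91

Answer: 0x91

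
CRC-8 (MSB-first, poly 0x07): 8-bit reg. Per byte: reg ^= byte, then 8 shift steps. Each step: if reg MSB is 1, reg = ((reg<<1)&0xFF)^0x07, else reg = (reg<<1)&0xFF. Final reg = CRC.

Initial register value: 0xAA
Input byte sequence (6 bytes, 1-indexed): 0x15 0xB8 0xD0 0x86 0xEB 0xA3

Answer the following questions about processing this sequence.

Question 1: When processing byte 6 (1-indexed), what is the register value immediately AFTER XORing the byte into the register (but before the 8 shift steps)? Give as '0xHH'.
Answer: 0x02

Derivation:
Register before byte 6: 0xA1
Byte 6: 0xA3
0xA1 XOR 0xA3 = 0x02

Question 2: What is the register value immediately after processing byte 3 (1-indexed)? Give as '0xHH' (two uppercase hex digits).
After byte 1 (0x15): reg=0x34
After byte 2 (0xB8): reg=0xAD
After byte 3 (0xD0): reg=0x74

Answer: 0x74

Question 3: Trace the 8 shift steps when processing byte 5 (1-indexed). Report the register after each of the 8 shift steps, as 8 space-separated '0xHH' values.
After byte 1 (0x15): reg=0x34
After byte 2 (0xB8): reg=0xAD
After byte 3 (0xD0): reg=0x74
After byte 4 (0x86): reg=0xD0
Register before byte 5: 0xD0
After XOR with byte 0xEB: 0x3B

Answer: 0x76 0xEC 0xDF 0xB9 0x75 0xEA 0xD3 0xA1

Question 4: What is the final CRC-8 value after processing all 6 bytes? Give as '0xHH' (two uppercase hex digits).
Answer: 0x0E

Derivation:
After byte 1 (0x15): reg=0x34
After byte 2 (0xB8): reg=0xAD
After byte 3 (0xD0): reg=0x74
After byte 4 (0x86): reg=0xD0
After byte 5 (0xEB): reg=0xA1
After byte 6 (0xA3): reg=0x0E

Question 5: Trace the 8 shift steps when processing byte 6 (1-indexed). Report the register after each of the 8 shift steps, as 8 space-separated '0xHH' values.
Answer: 0x04 0x08 0x10 0x20 0x40 0x80 0x07 0x0E

Derivation:
After byte 1 (0x15): reg=0x34
After byte 2 (0xB8): reg=0xAD
After byte 3 (0xD0): reg=0x74
After byte 4 (0x86): reg=0xD0
After byte 5 (0xEB): reg=0xA1
Register before byte 6: 0xA1
After XOR with byte 0xA3: 0x02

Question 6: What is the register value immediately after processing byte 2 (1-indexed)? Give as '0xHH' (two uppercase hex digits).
After byte 1 (0x15): reg=0x34
After byte 2 (0xB8): reg=0xAD

Answer: 0xAD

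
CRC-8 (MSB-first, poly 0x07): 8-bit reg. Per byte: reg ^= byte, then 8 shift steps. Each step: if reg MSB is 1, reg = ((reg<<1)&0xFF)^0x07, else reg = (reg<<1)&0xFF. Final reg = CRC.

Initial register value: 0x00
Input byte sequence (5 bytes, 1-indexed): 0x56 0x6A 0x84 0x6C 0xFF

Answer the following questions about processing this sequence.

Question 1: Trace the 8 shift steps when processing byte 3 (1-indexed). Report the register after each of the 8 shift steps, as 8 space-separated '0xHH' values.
Answer: 0xC9 0x95 0x2D 0x5A 0xB4 0x6F 0xDE 0xBB

Derivation:
After byte 1 (0x56): reg=0xA5
After byte 2 (0x6A): reg=0x63
Register before byte 3: 0x63
After XOR with byte 0x84: 0xE7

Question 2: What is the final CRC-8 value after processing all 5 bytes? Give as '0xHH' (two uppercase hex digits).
Answer: 0x22

Derivation:
After byte 1 (0x56): reg=0xA5
After byte 2 (0x6A): reg=0x63
After byte 3 (0x84): reg=0xBB
After byte 4 (0x6C): reg=0x2B
After byte 5 (0xFF): reg=0x22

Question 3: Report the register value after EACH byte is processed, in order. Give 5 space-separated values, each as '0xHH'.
0xA5 0x63 0xBB 0x2B 0x22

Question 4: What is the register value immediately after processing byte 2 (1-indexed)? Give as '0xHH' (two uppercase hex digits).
After byte 1 (0x56): reg=0xA5
After byte 2 (0x6A): reg=0x63

Answer: 0x63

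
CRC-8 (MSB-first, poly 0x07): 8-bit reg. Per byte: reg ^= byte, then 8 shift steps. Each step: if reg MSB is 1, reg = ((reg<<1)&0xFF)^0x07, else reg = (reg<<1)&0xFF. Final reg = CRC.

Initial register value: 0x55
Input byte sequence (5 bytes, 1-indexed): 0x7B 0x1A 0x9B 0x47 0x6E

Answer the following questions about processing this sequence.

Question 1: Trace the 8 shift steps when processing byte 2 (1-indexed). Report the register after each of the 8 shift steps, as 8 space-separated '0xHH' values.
After byte 1 (0x7B): reg=0xCA
Register before byte 2: 0xCA
After XOR with byte 0x1A: 0xD0

Answer: 0xA7 0x49 0x92 0x23 0x46 0x8C 0x1F 0x3E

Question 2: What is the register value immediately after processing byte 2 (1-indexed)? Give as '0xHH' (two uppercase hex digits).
Answer: 0x3E

Derivation:
After byte 1 (0x7B): reg=0xCA
After byte 2 (0x1A): reg=0x3E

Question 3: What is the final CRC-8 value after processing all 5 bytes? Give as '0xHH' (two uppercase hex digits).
After byte 1 (0x7B): reg=0xCA
After byte 2 (0x1A): reg=0x3E
After byte 3 (0x9B): reg=0x72
After byte 4 (0x47): reg=0x8B
After byte 5 (0x6E): reg=0xB5

Answer: 0xB5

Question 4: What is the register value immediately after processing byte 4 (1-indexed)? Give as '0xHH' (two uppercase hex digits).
Answer: 0x8B

Derivation:
After byte 1 (0x7B): reg=0xCA
After byte 2 (0x1A): reg=0x3E
After byte 3 (0x9B): reg=0x72
After byte 4 (0x47): reg=0x8B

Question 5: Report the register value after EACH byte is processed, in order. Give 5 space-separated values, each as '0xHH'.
0xCA 0x3E 0x72 0x8B 0xB5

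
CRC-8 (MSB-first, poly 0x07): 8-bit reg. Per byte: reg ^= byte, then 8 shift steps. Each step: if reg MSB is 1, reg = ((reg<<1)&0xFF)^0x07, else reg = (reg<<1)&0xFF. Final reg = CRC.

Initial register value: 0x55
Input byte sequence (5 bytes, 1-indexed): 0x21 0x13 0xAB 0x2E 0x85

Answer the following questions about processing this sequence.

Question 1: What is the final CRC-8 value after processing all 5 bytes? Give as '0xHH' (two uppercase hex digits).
Answer: 0x02

Derivation:
After byte 1 (0x21): reg=0x4B
After byte 2 (0x13): reg=0x8F
After byte 3 (0xAB): reg=0xFC
After byte 4 (0x2E): reg=0x30
After byte 5 (0x85): reg=0x02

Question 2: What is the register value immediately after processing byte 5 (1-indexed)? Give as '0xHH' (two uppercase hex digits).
After byte 1 (0x21): reg=0x4B
After byte 2 (0x13): reg=0x8F
After byte 3 (0xAB): reg=0xFC
After byte 4 (0x2E): reg=0x30
After byte 5 (0x85): reg=0x02

Answer: 0x02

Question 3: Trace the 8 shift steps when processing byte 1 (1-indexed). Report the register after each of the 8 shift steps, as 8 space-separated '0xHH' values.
Register before byte 1: 0x55
After XOR with byte 0x21: 0x74

Answer: 0xE8 0xD7 0xA9 0x55 0xAA 0x53 0xA6 0x4B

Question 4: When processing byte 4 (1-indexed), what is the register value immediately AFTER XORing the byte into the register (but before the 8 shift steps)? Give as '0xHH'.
Answer: 0xD2

Derivation:
Register before byte 4: 0xFC
Byte 4: 0x2E
0xFC XOR 0x2E = 0xD2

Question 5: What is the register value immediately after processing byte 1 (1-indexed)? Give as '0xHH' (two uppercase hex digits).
After byte 1 (0x21): reg=0x4B

Answer: 0x4B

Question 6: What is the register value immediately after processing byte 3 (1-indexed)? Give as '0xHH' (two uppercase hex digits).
After byte 1 (0x21): reg=0x4B
After byte 2 (0x13): reg=0x8F
After byte 3 (0xAB): reg=0xFC

Answer: 0xFC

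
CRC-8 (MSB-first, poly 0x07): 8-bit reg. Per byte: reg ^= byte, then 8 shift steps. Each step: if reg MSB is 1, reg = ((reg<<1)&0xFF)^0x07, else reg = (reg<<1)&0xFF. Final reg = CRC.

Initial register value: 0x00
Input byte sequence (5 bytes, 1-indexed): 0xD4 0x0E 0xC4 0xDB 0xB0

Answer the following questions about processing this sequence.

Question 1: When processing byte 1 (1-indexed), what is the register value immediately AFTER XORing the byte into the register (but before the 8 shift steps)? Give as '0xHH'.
Register before byte 1: 0x00
Byte 1: 0xD4
0x00 XOR 0xD4 = 0xD4

Answer: 0xD4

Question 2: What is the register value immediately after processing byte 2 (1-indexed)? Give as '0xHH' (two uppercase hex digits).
Answer: 0xC4

Derivation:
After byte 1 (0xD4): reg=0x22
After byte 2 (0x0E): reg=0xC4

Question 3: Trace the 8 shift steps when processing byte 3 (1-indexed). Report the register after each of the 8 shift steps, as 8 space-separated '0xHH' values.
After byte 1 (0xD4): reg=0x22
After byte 2 (0x0E): reg=0xC4
Register before byte 3: 0xC4
After XOR with byte 0xC4: 0x00

Answer: 0x00 0x00 0x00 0x00 0x00 0x00 0x00 0x00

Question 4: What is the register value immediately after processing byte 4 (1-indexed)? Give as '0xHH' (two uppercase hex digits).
Answer: 0x0F

Derivation:
After byte 1 (0xD4): reg=0x22
After byte 2 (0x0E): reg=0xC4
After byte 3 (0xC4): reg=0x00
After byte 4 (0xDB): reg=0x0F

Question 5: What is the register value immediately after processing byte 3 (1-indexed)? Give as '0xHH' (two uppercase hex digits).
After byte 1 (0xD4): reg=0x22
After byte 2 (0x0E): reg=0xC4
After byte 3 (0xC4): reg=0x00

Answer: 0x00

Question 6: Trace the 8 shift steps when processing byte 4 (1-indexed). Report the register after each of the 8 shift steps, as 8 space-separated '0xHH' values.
Answer: 0xB1 0x65 0xCA 0x93 0x21 0x42 0x84 0x0F

Derivation:
After byte 1 (0xD4): reg=0x22
After byte 2 (0x0E): reg=0xC4
After byte 3 (0xC4): reg=0x00
Register before byte 4: 0x00
After XOR with byte 0xDB: 0xDB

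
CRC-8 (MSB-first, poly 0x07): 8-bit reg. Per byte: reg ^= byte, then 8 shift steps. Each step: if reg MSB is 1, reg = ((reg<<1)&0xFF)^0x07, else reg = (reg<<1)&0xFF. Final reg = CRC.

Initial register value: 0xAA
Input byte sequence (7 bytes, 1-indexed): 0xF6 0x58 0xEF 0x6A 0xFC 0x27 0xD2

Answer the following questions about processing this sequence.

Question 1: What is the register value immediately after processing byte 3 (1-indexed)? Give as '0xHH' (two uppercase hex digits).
Answer: 0xF9

Derivation:
After byte 1 (0xF6): reg=0x93
After byte 2 (0x58): reg=0x7F
After byte 3 (0xEF): reg=0xF9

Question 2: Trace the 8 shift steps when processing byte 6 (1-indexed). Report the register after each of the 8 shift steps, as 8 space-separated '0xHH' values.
Answer: 0x06 0x0C 0x18 0x30 0x60 0xC0 0x87 0x09

Derivation:
After byte 1 (0xF6): reg=0x93
After byte 2 (0x58): reg=0x7F
After byte 3 (0xEF): reg=0xF9
After byte 4 (0x6A): reg=0xF0
After byte 5 (0xFC): reg=0x24
Register before byte 6: 0x24
After XOR with byte 0x27: 0x03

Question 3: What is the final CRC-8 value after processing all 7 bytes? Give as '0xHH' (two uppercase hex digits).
Answer: 0x0F

Derivation:
After byte 1 (0xF6): reg=0x93
After byte 2 (0x58): reg=0x7F
After byte 3 (0xEF): reg=0xF9
After byte 4 (0x6A): reg=0xF0
After byte 5 (0xFC): reg=0x24
After byte 6 (0x27): reg=0x09
After byte 7 (0xD2): reg=0x0F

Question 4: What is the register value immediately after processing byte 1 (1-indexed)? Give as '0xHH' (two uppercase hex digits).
Answer: 0x93

Derivation:
After byte 1 (0xF6): reg=0x93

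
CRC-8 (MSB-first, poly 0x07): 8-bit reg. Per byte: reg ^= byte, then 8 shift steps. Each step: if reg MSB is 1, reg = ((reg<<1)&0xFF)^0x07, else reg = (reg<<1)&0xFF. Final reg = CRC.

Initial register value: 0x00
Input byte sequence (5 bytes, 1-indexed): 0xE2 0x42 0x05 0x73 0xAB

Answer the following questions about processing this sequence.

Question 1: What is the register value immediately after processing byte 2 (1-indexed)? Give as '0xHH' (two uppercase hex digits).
After byte 1 (0xE2): reg=0xA0
After byte 2 (0x42): reg=0xA0

Answer: 0xA0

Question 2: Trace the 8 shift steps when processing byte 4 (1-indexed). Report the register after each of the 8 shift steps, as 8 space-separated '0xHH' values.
After byte 1 (0xE2): reg=0xA0
After byte 2 (0x42): reg=0xA0
After byte 3 (0x05): reg=0x72
Register before byte 4: 0x72
After XOR with byte 0x73: 0x01

Answer: 0x02 0x04 0x08 0x10 0x20 0x40 0x80 0x07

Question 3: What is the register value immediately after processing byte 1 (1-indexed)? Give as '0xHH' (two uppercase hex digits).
After byte 1 (0xE2): reg=0xA0

Answer: 0xA0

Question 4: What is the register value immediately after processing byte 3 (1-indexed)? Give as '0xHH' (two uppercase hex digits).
Answer: 0x72

Derivation:
After byte 1 (0xE2): reg=0xA0
After byte 2 (0x42): reg=0xA0
After byte 3 (0x05): reg=0x72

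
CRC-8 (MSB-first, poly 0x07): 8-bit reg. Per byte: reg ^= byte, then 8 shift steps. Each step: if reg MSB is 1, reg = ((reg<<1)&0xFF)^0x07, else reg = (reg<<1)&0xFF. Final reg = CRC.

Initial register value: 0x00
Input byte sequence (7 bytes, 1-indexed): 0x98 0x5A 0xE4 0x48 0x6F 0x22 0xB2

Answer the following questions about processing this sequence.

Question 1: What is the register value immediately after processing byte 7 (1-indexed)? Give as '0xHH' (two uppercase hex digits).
After byte 1 (0x98): reg=0xC1
After byte 2 (0x5A): reg=0xC8
After byte 3 (0xE4): reg=0xC4
After byte 4 (0x48): reg=0xAD
After byte 5 (0x6F): reg=0x40
After byte 6 (0x22): reg=0x29
After byte 7 (0xB2): reg=0xC8

Answer: 0xC8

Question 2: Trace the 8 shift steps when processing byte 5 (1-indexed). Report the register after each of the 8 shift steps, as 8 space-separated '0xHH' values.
After byte 1 (0x98): reg=0xC1
After byte 2 (0x5A): reg=0xC8
After byte 3 (0xE4): reg=0xC4
After byte 4 (0x48): reg=0xAD
Register before byte 5: 0xAD
After XOR with byte 0x6F: 0xC2

Answer: 0x83 0x01 0x02 0x04 0x08 0x10 0x20 0x40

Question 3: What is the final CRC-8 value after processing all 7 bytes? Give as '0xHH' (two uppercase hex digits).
Answer: 0xC8

Derivation:
After byte 1 (0x98): reg=0xC1
After byte 2 (0x5A): reg=0xC8
After byte 3 (0xE4): reg=0xC4
After byte 4 (0x48): reg=0xAD
After byte 5 (0x6F): reg=0x40
After byte 6 (0x22): reg=0x29
After byte 7 (0xB2): reg=0xC8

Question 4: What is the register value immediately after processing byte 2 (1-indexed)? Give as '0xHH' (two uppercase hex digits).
After byte 1 (0x98): reg=0xC1
After byte 2 (0x5A): reg=0xC8

Answer: 0xC8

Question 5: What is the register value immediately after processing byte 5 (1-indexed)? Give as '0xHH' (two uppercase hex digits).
After byte 1 (0x98): reg=0xC1
After byte 2 (0x5A): reg=0xC8
After byte 3 (0xE4): reg=0xC4
After byte 4 (0x48): reg=0xAD
After byte 5 (0x6F): reg=0x40

Answer: 0x40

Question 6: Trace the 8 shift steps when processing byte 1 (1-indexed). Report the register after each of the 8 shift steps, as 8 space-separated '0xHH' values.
Answer: 0x37 0x6E 0xDC 0xBF 0x79 0xF2 0xE3 0xC1

Derivation:
Register before byte 1: 0x00
After XOR with byte 0x98: 0x98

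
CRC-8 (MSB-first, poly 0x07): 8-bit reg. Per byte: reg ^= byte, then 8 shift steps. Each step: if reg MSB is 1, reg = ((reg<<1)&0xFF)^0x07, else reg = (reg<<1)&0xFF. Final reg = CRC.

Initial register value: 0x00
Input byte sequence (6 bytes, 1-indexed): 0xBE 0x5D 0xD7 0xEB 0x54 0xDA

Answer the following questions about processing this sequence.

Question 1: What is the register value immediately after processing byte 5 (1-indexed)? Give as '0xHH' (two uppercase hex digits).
Answer: 0xD7

Derivation:
After byte 1 (0xBE): reg=0x33
After byte 2 (0x5D): reg=0x0D
After byte 3 (0xD7): reg=0x08
After byte 4 (0xEB): reg=0xA7
After byte 5 (0x54): reg=0xD7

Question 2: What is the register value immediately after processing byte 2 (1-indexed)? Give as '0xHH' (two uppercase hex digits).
Answer: 0x0D

Derivation:
After byte 1 (0xBE): reg=0x33
After byte 2 (0x5D): reg=0x0D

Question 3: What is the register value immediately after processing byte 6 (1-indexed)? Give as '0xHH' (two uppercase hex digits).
After byte 1 (0xBE): reg=0x33
After byte 2 (0x5D): reg=0x0D
After byte 3 (0xD7): reg=0x08
After byte 4 (0xEB): reg=0xA7
After byte 5 (0x54): reg=0xD7
After byte 6 (0xDA): reg=0x23

Answer: 0x23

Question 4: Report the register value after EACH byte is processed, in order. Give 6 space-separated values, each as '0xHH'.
0x33 0x0D 0x08 0xA7 0xD7 0x23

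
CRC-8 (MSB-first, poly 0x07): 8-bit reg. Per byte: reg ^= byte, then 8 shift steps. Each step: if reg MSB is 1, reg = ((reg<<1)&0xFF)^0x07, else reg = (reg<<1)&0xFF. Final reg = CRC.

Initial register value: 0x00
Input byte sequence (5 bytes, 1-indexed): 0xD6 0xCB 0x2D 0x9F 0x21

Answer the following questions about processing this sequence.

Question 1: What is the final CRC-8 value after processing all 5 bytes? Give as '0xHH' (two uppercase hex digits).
Answer: 0x11

Derivation:
After byte 1 (0xD6): reg=0x2C
After byte 2 (0xCB): reg=0xBB
After byte 3 (0x2D): reg=0xEB
After byte 4 (0x9F): reg=0x4B
After byte 5 (0x21): reg=0x11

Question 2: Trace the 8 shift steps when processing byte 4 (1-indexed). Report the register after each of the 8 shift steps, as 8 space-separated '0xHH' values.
Answer: 0xE8 0xD7 0xA9 0x55 0xAA 0x53 0xA6 0x4B

Derivation:
After byte 1 (0xD6): reg=0x2C
After byte 2 (0xCB): reg=0xBB
After byte 3 (0x2D): reg=0xEB
Register before byte 4: 0xEB
After XOR with byte 0x9F: 0x74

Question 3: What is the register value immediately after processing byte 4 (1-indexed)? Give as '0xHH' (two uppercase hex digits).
After byte 1 (0xD6): reg=0x2C
After byte 2 (0xCB): reg=0xBB
After byte 3 (0x2D): reg=0xEB
After byte 4 (0x9F): reg=0x4B

Answer: 0x4B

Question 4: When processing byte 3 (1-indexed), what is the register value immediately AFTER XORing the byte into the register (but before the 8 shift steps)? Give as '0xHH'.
Register before byte 3: 0xBB
Byte 3: 0x2D
0xBB XOR 0x2D = 0x96

Answer: 0x96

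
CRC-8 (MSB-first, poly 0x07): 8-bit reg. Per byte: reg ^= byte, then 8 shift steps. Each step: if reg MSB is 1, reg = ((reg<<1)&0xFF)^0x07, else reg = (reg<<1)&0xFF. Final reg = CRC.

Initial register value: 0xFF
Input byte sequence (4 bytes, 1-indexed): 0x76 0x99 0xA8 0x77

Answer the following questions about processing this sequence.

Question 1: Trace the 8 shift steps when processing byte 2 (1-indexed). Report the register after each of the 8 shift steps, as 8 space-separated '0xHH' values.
After byte 1 (0x76): reg=0xB6
Register before byte 2: 0xB6
After XOR with byte 0x99: 0x2F

Answer: 0x5E 0xBC 0x7F 0xFE 0xFB 0xF1 0xE5 0xCD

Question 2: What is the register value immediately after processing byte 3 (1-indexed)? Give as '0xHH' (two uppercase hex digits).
Answer: 0x3C

Derivation:
After byte 1 (0x76): reg=0xB6
After byte 2 (0x99): reg=0xCD
After byte 3 (0xA8): reg=0x3C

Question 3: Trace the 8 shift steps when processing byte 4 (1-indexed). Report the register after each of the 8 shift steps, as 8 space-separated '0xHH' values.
Answer: 0x96 0x2B 0x56 0xAC 0x5F 0xBE 0x7B 0xF6

Derivation:
After byte 1 (0x76): reg=0xB6
After byte 2 (0x99): reg=0xCD
After byte 3 (0xA8): reg=0x3C
Register before byte 4: 0x3C
After XOR with byte 0x77: 0x4B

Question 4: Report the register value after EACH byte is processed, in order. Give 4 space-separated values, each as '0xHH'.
0xB6 0xCD 0x3C 0xF6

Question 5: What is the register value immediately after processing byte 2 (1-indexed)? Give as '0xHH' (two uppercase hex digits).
Answer: 0xCD

Derivation:
After byte 1 (0x76): reg=0xB6
After byte 2 (0x99): reg=0xCD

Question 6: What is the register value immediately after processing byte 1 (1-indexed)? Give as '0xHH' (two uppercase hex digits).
After byte 1 (0x76): reg=0xB6

Answer: 0xB6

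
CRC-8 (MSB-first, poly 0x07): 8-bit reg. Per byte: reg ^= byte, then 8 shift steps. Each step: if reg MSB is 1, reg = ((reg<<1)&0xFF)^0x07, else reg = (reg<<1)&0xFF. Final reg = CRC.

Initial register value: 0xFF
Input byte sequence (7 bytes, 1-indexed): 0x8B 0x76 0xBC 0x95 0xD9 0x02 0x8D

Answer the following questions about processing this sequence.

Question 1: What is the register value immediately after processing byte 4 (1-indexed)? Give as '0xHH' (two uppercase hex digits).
After byte 1 (0x8B): reg=0x4B
After byte 2 (0x76): reg=0xB3
After byte 3 (0xBC): reg=0x2D
After byte 4 (0x95): reg=0x21

Answer: 0x21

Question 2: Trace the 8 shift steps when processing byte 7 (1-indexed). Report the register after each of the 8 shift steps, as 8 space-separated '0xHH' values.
Answer: 0x7E 0xFC 0xFF 0xF9 0xF5 0xED 0xDD 0xBD

Derivation:
After byte 1 (0x8B): reg=0x4B
After byte 2 (0x76): reg=0xB3
After byte 3 (0xBC): reg=0x2D
After byte 4 (0x95): reg=0x21
After byte 5 (0xD9): reg=0xE6
After byte 6 (0x02): reg=0xB2
Register before byte 7: 0xB2
After XOR with byte 0x8D: 0x3F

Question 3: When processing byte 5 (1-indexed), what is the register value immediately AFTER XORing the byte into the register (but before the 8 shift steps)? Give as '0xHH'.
Register before byte 5: 0x21
Byte 5: 0xD9
0x21 XOR 0xD9 = 0xF8

Answer: 0xF8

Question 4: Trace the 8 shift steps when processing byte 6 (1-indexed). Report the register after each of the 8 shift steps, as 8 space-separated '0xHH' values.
Answer: 0xCF 0x99 0x35 0x6A 0xD4 0xAF 0x59 0xB2

Derivation:
After byte 1 (0x8B): reg=0x4B
After byte 2 (0x76): reg=0xB3
After byte 3 (0xBC): reg=0x2D
After byte 4 (0x95): reg=0x21
After byte 5 (0xD9): reg=0xE6
Register before byte 6: 0xE6
After XOR with byte 0x02: 0xE4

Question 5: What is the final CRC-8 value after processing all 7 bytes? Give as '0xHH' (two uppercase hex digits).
After byte 1 (0x8B): reg=0x4B
After byte 2 (0x76): reg=0xB3
After byte 3 (0xBC): reg=0x2D
After byte 4 (0x95): reg=0x21
After byte 5 (0xD9): reg=0xE6
After byte 6 (0x02): reg=0xB2
After byte 7 (0x8D): reg=0xBD

Answer: 0xBD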